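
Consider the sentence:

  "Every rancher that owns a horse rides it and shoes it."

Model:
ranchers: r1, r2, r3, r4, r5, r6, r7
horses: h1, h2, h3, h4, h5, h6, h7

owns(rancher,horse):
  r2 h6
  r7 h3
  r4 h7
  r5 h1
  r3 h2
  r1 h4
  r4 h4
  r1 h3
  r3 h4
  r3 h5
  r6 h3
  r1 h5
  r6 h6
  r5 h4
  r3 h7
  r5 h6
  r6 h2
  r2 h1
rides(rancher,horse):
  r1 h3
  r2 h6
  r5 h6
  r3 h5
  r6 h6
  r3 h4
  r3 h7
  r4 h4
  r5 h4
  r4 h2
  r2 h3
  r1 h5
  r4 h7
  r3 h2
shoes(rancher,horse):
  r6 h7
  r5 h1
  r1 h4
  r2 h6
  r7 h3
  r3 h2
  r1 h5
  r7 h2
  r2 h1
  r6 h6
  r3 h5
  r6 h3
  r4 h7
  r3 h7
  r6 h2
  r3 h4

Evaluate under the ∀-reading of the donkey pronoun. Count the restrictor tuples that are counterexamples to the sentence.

10

"it" takes "a horse" as antecedent — a donkey pronoun bound across the clause boundary.
Strong reading: for every (r,h) with owns(r,h), rides(r,h) ∧ shoes(r,h).
Restrictor pairs: (r1,h3) ✗  (r1,h4) ✗  (r1,h5) ✓  (r2,h1) ✗  (r2,h6) ✓  (r3,h2) ✓  (r3,h4) ✓  (r3,h5) ✓  (r3,h7) ✓  (r4,h4) ✗  (r4,h7) ✓  (r5,h1) ✗  (r5,h4) ✗  (r5,h6) ✗  (r6,h2) ✗  (r6,h3) ✗  (r6,h6) ✓  (r7,h3) ✗
Counterexamples (restrictor pairs failing the scope): 10.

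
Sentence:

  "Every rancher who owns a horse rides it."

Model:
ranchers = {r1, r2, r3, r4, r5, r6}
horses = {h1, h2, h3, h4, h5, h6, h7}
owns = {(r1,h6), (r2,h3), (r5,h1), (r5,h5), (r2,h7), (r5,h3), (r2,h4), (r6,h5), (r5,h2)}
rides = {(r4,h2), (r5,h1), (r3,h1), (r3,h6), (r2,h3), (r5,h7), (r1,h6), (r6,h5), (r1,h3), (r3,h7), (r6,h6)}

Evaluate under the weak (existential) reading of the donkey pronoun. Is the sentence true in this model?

"it" takes "a horse" as antecedent — a donkey pronoun bound across the clause boundary.
Weak reading: every rancher r with some owns-horse has at least one owns-horse h such that rides(r,h).
Per rancher: r1:✓  r2:✓  r5:✓  r6:✓
Every rancher in the restrictor has a witness.

True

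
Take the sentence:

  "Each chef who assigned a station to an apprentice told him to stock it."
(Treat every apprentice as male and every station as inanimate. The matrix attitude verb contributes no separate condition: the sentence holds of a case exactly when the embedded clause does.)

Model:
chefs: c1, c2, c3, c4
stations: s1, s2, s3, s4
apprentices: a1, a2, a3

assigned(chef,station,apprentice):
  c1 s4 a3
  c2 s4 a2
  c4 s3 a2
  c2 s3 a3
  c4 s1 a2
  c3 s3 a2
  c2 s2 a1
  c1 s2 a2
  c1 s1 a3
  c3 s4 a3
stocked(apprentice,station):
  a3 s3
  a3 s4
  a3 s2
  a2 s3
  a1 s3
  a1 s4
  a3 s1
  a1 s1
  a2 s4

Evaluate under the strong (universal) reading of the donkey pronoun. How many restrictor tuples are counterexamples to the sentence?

3

"him" takes "an apprentice" as antecedent and "it" takes "a station"; both are donkey pronouns co-varying with the restrictor.
Strong reading: for every (c,s,a) with assigned(c,s,a), stocked(a,s).
Restrictor triples: (c1,s1,a3)→stocked(a3,s1) ✓  (c1,s2,a2)→stocked(a2,s2) ✗  (c1,s4,a3)→stocked(a3,s4) ✓  (c2,s2,a1)→stocked(a1,s2) ✗  (c2,s3,a3)→stocked(a3,s3) ✓  (c2,s4,a2)→stocked(a2,s4) ✓  (c3,s3,a2)→stocked(a2,s3) ✓  (c3,s4,a3)→stocked(a3,s4) ✓  (c4,s1,a2)→stocked(a2,s1) ✗  (c4,s3,a2)→stocked(a2,s3) ✓
Counterexamples (restrictor triples failing the scope): 3.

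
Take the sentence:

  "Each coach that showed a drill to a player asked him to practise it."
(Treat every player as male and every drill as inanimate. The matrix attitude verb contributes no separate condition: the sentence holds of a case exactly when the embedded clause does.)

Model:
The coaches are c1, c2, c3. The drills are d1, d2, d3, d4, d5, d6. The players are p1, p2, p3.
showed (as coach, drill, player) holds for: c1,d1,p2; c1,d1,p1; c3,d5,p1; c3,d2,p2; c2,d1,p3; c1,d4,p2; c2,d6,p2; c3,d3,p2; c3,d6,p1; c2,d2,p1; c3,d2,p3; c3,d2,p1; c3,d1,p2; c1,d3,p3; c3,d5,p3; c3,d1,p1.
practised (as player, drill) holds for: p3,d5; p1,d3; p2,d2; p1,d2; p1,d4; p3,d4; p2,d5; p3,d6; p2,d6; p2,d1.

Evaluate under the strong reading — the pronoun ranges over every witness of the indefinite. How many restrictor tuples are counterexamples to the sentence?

"him" takes "a player" as antecedent and "it" takes "a drill"; both are donkey pronouns co-varying with the restrictor.
Strong reading: for every (c,d,p) with showed(c,d,p), practised(p,d).
Restrictor triples: (c1,d1,p1)→practised(p1,d1) ✗  (c1,d1,p2)→practised(p2,d1) ✓  (c1,d3,p3)→practised(p3,d3) ✗  (c1,d4,p2)→practised(p2,d4) ✗  (c2,d1,p3)→practised(p3,d1) ✗  (c2,d2,p1)→practised(p1,d2) ✓  (c2,d6,p2)→practised(p2,d6) ✓  (c3,d1,p1)→practised(p1,d1) ✗  (c3,d1,p2)→practised(p2,d1) ✓  (c3,d2,p1)→practised(p1,d2) ✓  (c3,d2,p2)→practised(p2,d2) ✓  (c3,d2,p3)→practised(p3,d2) ✗  (c3,d3,p2)→practised(p2,d3) ✗  (c3,d5,p1)→practised(p1,d5) ✗  (c3,d5,p3)→practised(p3,d5) ✓  (c3,d6,p1)→practised(p1,d6) ✗
Counterexamples (restrictor triples failing the scope): 9.

9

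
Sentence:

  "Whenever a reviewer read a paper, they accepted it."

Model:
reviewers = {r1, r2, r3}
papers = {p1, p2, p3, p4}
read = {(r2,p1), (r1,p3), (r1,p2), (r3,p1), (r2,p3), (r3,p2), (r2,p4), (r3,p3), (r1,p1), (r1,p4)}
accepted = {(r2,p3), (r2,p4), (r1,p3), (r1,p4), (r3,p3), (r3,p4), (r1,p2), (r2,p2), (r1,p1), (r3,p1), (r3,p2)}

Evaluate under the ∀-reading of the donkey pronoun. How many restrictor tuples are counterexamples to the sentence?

"it" takes "a paper" as antecedent — a donkey pronoun bound across the clause boundary.
Strong reading: for every (r,p) with read(r,p), accepted(r,p).
Restrictor pairs: (r1,p1) ✓  (r1,p2) ✓  (r1,p3) ✓  (r1,p4) ✓  (r2,p1) ✗  (r2,p3) ✓  (r2,p4) ✓  (r3,p1) ✓  (r3,p2) ✓  (r3,p3) ✓
Counterexamples (restrictor pairs failing the scope): 1.

1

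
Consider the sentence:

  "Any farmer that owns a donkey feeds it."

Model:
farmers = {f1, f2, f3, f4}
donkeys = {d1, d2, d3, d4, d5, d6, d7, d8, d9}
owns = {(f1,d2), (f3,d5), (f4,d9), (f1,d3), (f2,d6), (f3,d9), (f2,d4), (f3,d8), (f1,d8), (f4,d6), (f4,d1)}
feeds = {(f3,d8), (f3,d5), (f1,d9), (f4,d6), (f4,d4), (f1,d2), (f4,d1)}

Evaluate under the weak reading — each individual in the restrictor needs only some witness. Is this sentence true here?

"it" takes "a donkey" as antecedent — a donkey pronoun bound across the clause boundary.
Weak reading: every farmer f with some owns-donkey has at least one owns-donkey d such that feeds(f,d).
Per farmer: f1:✓  f2:✗  f3:✓  f4:✓
f2 has no witness among its owns-donkeys.

False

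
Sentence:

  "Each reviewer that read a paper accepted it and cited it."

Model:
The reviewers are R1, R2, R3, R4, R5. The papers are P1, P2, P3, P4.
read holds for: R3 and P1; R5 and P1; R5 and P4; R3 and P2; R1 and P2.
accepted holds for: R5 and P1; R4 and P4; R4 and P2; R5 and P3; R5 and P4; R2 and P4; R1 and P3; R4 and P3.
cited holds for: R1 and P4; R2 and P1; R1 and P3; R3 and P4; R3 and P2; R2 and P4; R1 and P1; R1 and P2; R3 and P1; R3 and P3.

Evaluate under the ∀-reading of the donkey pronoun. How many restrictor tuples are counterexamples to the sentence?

5

"it" takes "a paper" as antecedent — a donkey pronoun bound across the clause boundary.
Strong reading: for every (r,p) with read(r,p), accepted(r,p) ∧ cited(r,p).
Restrictor pairs: (R1,P2) ✗  (R3,P1) ✗  (R3,P2) ✗  (R5,P1) ✗  (R5,P4) ✗
Counterexamples (restrictor pairs failing the scope): 5.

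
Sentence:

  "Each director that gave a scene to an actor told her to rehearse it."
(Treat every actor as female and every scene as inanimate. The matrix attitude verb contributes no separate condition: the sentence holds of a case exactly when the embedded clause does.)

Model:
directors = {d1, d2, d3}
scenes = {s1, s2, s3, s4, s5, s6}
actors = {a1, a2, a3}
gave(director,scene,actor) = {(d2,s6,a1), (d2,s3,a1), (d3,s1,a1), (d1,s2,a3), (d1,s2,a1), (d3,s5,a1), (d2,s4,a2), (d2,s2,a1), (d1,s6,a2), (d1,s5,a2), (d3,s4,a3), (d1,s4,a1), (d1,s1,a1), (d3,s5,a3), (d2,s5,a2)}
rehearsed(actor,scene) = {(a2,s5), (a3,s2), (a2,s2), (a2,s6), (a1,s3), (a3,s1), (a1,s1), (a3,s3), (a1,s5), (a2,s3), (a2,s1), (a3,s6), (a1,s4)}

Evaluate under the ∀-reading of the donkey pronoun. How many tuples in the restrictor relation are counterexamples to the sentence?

6

"her" takes "an actor" as antecedent and "it" takes "a scene"; both are donkey pronouns co-varying with the restrictor.
Strong reading: for every (d,s,a) with gave(d,s,a), rehearsed(a,s).
Restrictor triples: (d1,s1,a1)→rehearsed(a1,s1) ✓  (d1,s2,a1)→rehearsed(a1,s2) ✗  (d1,s2,a3)→rehearsed(a3,s2) ✓  (d1,s4,a1)→rehearsed(a1,s4) ✓  (d1,s5,a2)→rehearsed(a2,s5) ✓  (d1,s6,a2)→rehearsed(a2,s6) ✓  (d2,s2,a1)→rehearsed(a1,s2) ✗  (d2,s3,a1)→rehearsed(a1,s3) ✓  (d2,s4,a2)→rehearsed(a2,s4) ✗  (d2,s5,a2)→rehearsed(a2,s5) ✓  (d2,s6,a1)→rehearsed(a1,s6) ✗  (d3,s1,a1)→rehearsed(a1,s1) ✓  (d3,s4,a3)→rehearsed(a3,s4) ✗  (d3,s5,a1)→rehearsed(a1,s5) ✓  (d3,s5,a3)→rehearsed(a3,s5) ✗
Counterexamples (restrictor triples failing the scope): 6.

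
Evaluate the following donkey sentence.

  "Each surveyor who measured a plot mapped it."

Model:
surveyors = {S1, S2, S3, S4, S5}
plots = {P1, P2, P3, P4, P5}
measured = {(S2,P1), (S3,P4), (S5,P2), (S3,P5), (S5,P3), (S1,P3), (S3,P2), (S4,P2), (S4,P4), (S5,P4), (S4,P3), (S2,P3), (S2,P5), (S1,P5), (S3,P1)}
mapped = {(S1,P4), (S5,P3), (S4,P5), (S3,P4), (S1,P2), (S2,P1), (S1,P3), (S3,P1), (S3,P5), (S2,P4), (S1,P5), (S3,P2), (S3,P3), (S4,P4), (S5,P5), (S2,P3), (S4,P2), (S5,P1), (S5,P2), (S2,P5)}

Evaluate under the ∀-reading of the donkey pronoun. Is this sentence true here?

False

"it" takes "a plot" as antecedent — a donkey pronoun bound across the clause boundary.
Strong reading: for every (s,p) with measured(s,p), mapped(s,p).
Restrictor pairs: (S1,P3) ✓  (S1,P5) ✓  (S2,P1) ✓  (S2,P3) ✓  (S2,P5) ✓  (S3,P1) ✓  (S3,P2) ✓  (S3,P4) ✓  (S3,P5) ✓  (S4,P2) ✓  (S4,P3) ✗  (S4,P4) ✓  (S5,P2) ✓  (S5,P3) ✓  (S5,P4) ✗
Counterexample: (S4,P3) is in measured but fails the scope.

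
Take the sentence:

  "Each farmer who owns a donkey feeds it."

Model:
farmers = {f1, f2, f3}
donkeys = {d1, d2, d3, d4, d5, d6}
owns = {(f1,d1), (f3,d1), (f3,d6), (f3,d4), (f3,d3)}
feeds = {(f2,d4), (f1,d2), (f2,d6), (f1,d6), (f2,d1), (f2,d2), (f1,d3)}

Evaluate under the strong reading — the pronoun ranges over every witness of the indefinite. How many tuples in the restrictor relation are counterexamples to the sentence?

5

"it" takes "a donkey" as antecedent — a donkey pronoun bound across the clause boundary.
Strong reading: for every (f,d) with owns(f,d), feeds(f,d).
Restrictor pairs: (f1,d1) ✗  (f3,d1) ✗  (f3,d3) ✗  (f3,d4) ✗  (f3,d6) ✗
Counterexamples (restrictor pairs failing the scope): 5.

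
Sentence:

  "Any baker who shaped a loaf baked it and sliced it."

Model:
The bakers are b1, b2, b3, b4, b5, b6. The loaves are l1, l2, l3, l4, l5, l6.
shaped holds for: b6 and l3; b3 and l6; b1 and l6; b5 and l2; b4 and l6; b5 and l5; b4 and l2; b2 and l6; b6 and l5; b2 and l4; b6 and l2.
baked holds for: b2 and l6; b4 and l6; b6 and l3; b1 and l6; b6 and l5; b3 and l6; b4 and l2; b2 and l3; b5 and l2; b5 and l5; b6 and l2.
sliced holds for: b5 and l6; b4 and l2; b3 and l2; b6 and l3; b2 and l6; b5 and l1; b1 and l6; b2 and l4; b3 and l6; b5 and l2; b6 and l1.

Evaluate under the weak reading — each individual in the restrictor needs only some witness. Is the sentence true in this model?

True

"it" takes "a loaf" as antecedent — a donkey pronoun bound across the clause boundary.
Weak reading: every baker b with some shaped-loaf has at least one shaped-loaf l such that baked(b,l) ∧ sliced(b,l).
Per baker: b1:✓  b2:✓  b3:✓  b4:✓  b5:✓  b6:✓
Every baker in the restrictor has a witness.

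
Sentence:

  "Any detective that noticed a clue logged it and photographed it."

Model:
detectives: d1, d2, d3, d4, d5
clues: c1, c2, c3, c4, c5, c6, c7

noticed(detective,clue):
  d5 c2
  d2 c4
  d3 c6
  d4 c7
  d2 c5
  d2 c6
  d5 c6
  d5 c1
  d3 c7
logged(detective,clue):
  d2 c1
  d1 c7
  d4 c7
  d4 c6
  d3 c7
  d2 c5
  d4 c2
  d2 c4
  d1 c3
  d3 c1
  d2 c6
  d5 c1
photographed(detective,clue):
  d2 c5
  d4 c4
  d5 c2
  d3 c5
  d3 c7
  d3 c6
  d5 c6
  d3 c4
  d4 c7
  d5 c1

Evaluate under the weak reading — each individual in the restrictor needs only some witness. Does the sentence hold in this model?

True

"it" takes "a clue" as antecedent — a donkey pronoun bound across the clause boundary.
Weak reading: every detective d with some noticed-clue has at least one noticed-clue c such that logged(d,c) ∧ photographed(d,c).
Per detective: d2:✓  d3:✓  d4:✓  d5:✓
Every detective in the restrictor has a witness.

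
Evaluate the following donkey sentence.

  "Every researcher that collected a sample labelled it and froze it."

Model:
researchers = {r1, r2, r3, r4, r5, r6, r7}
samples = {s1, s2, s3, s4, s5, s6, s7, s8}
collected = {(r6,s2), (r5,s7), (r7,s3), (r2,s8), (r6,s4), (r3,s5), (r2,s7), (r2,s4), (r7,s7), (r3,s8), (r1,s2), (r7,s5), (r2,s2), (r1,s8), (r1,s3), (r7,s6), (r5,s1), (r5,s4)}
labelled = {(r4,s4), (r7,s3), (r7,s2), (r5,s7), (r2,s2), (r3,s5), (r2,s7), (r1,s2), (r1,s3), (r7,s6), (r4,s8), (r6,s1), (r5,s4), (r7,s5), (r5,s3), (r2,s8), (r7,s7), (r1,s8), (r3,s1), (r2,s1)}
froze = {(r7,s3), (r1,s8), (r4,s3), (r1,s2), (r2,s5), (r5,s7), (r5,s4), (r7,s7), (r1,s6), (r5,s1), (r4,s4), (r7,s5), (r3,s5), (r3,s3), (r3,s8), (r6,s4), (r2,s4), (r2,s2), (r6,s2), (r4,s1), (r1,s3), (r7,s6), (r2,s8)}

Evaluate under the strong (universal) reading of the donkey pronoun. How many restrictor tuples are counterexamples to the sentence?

6

"it" takes "a sample" as antecedent — a donkey pronoun bound across the clause boundary.
Strong reading: for every (r,s) with collected(r,s), labelled(r,s) ∧ froze(r,s).
Restrictor pairs: (r1,s2) ✓  (r1,s3) ✓  (r1,s8) ✓  (r2,s2) ✓  (r2,s4) ✗  (r2,s7) ✗  (r2,s8) ✓  (r3,s5) ✓  (r3,s8) ✗  (r5,s1) ✗  (r5,s4) ✓  (r5,s7) ✓  (r6,s2) ✗  (r6,s4) ✗  (r7,s3) ✓  (r7,s5) ✓  (r7,s6) ✓  (r7,s7) ✓
Counterexamples (restrictor pairs failing the scope): 6.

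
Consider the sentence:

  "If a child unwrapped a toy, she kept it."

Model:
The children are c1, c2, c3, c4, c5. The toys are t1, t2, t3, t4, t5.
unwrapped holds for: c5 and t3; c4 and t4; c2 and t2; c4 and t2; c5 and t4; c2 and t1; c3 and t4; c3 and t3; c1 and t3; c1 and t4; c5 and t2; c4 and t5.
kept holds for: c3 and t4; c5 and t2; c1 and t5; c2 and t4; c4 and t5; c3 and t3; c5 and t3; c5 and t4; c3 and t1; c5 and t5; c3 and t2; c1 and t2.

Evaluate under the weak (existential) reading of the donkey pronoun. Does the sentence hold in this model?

False

"it" takes "a toy" as antecedent — a donkey pronoun bound across the clause boundary.
Weak reading: every child c with some unwrapped-toy has at least one unwrapped-toy t such that kept(c,t).
Per child: c1:✗  c2:✗  c3:✓  c4:✓  c5:✓
c1 has no witness among its unwrapped-toys.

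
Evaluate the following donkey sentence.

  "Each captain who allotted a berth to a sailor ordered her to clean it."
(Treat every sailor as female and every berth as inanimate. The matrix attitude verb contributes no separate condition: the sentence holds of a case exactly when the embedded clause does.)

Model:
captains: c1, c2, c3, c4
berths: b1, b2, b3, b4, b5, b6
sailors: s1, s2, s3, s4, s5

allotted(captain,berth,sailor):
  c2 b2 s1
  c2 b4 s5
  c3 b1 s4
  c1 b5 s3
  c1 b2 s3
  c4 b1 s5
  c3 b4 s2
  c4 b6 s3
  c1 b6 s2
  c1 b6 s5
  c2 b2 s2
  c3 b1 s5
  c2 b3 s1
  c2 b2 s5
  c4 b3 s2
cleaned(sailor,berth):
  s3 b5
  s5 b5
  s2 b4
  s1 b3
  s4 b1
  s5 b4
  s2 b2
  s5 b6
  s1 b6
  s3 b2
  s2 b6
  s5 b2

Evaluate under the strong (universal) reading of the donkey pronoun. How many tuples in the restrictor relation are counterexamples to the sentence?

5

"her" takes "a sailor" as antecedent and "it" takes "a berth"; both are donkey pronouns co-varying with the restrictor.
Strong reading: for every (c,b,s) with allotted(c,b,s), cleaned(s,b).
Restrictor triples: (c1,b2,s3)→cleaned(s3,b2) ✓  (c1,b5,s3)→cleaned(s3,b5) ✓  (c1,b6,s2)→cleaned(s2,b6) ✓  (c1,b6,s5)→cleaned(s5,b6) ✓  (c2,b2,s1)→cleaned(s1,b2) ✗  (c2,b2,s2)→cleaned(s2,b2) ✓  (c2,b2,s5)→cleaned(s5,b2) ✓  (c2,b3,s1)→cleaned(s1,b3) ✓  (c2,b4,s5)→cleaned(s5,b4) ✓  (c3,b1,s4)→cleaned(s4,b1) ✓  (c3,b1,s5)→cleaned(s5,b1) ✗  (c3,b4,s2)→cleaned(s2,b4) ✓  (c4,b1,s5)→cleaned(s5,b1) ✗  (c4,b3,s2)→cleaned(s2,b3) ✗  (c4,b6,s3)→cleaned(s3,b6) ✗
Counterexamples (restrictor triples failing the scope): 5.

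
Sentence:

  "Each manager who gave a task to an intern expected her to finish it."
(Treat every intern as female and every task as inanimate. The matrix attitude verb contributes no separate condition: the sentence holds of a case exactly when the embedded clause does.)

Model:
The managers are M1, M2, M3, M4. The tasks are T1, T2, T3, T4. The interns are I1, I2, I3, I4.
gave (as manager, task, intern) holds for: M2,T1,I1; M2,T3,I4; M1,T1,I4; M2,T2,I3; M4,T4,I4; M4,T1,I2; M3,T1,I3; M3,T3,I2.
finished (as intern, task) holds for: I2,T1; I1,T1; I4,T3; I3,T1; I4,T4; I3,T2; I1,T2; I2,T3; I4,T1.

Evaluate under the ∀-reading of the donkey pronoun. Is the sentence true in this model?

True

"her" takes "an intern" as antecedent and "it" takes "a task"; both are donkey pronouns co-varying with the restrictor.
Strong reading: for every (m,t,i) with gave(m,t,i), finished(i,t).
Restrictor triples: (M1,T1,I4)→finished(I4,T1) ✓  (M2,T1,I1)→finished(I1,T1) ✓  (M2,T2,I3)→finished(I3,T2) ✓  (M2,T3,I4)→finished(I4,T3) ✓  (M3,T1,I3)→finished(I3,T1) ✓  (M3,T3,I2)→finished(I2,T3) ✓  (M4,T1,I2)→finished(I2,T1) ✓  (M4,T4,I4)→finished(I4,T4) ✓
Every restrictor triple satisfies the scope.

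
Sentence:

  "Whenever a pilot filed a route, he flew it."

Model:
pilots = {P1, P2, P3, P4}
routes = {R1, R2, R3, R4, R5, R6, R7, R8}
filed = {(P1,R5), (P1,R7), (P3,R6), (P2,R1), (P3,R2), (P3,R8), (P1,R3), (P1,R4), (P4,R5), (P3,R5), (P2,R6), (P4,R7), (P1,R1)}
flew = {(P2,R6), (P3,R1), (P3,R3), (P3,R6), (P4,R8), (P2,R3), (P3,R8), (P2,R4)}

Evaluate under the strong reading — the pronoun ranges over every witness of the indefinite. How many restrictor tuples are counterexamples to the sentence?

"it" takes "a route" as antecedent — a donkey pronoun bound across the clause boundary.
Strong reading: for every (p,r) with filed(p,r), flew(p,r).
Restrictor pairs: (P1,R1) ✗  (P1,R3) ✗  (P1,R4) ✗  (P1,R5) ✗  (P1,R7) ✗  (P2,R1) ✗  (P2,R6) ✓  (P3,R2) ✗  (P3,R5) ✗  (P3,R6) ✓  (P3,R8) ✓  (P4,R5) ✗  (P4,R7) ✗
Counterexamples (restrictor pairs failing the scope): 10.

10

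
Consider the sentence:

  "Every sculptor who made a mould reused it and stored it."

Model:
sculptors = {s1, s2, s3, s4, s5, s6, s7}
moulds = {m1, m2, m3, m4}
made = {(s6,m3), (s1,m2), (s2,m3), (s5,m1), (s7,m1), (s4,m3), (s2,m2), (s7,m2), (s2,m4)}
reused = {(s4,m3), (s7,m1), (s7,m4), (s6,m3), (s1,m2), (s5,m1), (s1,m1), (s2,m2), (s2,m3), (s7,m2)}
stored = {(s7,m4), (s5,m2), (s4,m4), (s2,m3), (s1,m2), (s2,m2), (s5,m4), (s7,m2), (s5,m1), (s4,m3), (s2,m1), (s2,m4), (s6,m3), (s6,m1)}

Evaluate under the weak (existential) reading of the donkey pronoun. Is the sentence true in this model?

True

"it" takes "a mould" as antecedent — a donkey pronoun bound across the clause boundary.
Weak reading: every sculptor s with some made-mould has at least one made-mould m such that reused(s,m) ∧ stored(s,m).
Per sculptor: s1:✓  s2:✓  s4:✓  s5:✓  s6:✓  s7:✓
Every sculptor in the restrictor has a witness.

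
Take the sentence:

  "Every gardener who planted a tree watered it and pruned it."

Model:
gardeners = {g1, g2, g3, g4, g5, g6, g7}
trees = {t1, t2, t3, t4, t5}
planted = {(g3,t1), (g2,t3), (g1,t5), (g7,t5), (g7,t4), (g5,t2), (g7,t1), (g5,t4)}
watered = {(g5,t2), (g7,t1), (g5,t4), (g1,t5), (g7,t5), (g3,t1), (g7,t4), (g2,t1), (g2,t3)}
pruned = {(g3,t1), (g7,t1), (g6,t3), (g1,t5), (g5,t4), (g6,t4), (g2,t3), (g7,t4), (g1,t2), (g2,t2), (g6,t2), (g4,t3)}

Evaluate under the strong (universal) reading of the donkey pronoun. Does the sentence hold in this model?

False

"it" takes "a tree" as antecedent — a donkey pronoun bound across the clause boundary.
Strong reading: for every (g,t) with planted(g,t), watered(g,t) ∧ pruned(g,t).
Restrictor pairs: (g1,t5) ✓  (g2,t3) ✓  (g3,t1) ✓  (g5,t2) ✗  (g5,t4) ✓  (g7,t1) ✓  (g7,t4) ✓  (g7,t5) ✗
Counterexample: (g5,t2) is in planted but fails the scope.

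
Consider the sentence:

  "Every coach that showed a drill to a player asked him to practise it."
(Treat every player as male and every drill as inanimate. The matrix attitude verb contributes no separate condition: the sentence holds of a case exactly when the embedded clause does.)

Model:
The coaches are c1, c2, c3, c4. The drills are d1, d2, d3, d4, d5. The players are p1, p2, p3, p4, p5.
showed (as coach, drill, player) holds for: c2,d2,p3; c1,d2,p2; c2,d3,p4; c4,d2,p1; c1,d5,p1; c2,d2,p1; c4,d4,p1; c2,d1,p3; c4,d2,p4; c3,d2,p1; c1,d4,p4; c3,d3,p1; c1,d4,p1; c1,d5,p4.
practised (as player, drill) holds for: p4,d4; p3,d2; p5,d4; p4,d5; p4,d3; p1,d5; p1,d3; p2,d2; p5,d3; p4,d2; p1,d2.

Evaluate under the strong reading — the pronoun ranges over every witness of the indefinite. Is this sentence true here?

"him" takes "a player" as antecedent and "it" takes "a drill"; both are donkey pronouns co-varying with the restrictor.
Strong reading: for every (c,d,p) with showed(c,d,p), practised(p,d).
Restrictor triples: (c1,d2,p2)→practised(p2,d2) ✓  (c1,d4,p1)→practised(p1,d4) ✗  (c1,d4,p4)→practised(p4,d4) ✓  (c1,d5,p1)→practised(p1,d5) ✓  (c1,d5,p4)→practised(p4,d5) ✓  (c2,d1,p3)→practised(p3,d1) ✗  (c2,d2,p1)→practised(p1,d2) ✓  (c2,d2,p3)→practised(p3,d2) ✓  (c2,d3,p4)→practised(p4,d3) ✓  (c3,d2,p1)→practised(p1,d2) ✓  (c3,d3,p1)→practised(p1,d3) ✓  (c4,d2,p1)→practised(p1,d2) ✓  (c4,d2,p4)→practised(p4,d2) ✓  (c4,d4,p1)→practised(p1,d4) ✗
Counterexample: (c1,d4,p1) — practised(p1,d4) does not hold.

False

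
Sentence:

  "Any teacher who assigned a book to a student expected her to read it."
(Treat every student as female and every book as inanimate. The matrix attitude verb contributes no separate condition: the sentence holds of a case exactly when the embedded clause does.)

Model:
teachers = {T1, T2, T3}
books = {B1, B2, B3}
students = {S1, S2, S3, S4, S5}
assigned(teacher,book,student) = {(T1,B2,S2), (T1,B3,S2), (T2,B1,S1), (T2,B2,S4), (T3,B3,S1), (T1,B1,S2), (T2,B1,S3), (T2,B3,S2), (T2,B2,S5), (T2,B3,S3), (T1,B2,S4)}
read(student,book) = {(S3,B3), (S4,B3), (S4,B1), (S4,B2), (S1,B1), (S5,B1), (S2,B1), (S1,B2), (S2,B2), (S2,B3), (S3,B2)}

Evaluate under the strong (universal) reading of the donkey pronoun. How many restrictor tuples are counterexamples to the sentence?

3

"her" takes "a student" as antecedent and "it" takes "a book"; both are donkey pronouns co-varying with the restrictor.
Strong reading: for every (t,b,s) with assigned(t,b,s), read(s,b).
Restrictor triples: (T1,B1,S2)→read(S2,B1) ✓  (T1,B2,S2)→read(S2,B2) ✓  (T1,B2,S4)→read(S4,B2) ✓  (T1,B3,S2)→read(S2,B3) ✓  (T2,B1,S1)→read(S1,B1) ✓  (T2,B1,S3)→read(S3,B1) ✗  (T2,B2,S4)→read(S4,B2) ✓  (T2,B2,S5)→read(S5,B2) ✗  (T2,B3,S2)→read(S2,B3) ✓  (T2,B3,S3)→read(S3,B3) ✓  (T3,B3,S1)→read(S1,B3) ✗
Counterexamples (restrictor triples failing the scope): 3.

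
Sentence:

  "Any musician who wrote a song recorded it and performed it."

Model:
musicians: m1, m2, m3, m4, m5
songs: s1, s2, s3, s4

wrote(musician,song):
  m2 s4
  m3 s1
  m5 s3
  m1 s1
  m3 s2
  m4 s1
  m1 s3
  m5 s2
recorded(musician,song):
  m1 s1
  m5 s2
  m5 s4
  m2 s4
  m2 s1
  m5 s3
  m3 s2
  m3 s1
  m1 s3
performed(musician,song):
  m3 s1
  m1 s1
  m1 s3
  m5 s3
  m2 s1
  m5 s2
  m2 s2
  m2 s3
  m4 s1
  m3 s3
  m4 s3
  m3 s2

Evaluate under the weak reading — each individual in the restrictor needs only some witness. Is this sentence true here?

False

"it" takes "a song" as antecedent — a donkey pronoun bound across the clause boundary.
Weak reading: every musician m with some wrote-song has at least one wrote-song s such that recorded(m,s) ∧ performed(m,s).
Per musician: m1:✓  m2:✗  m3:✓  m4:✗  m5:✓
m2 has no witness among its wrote-songs.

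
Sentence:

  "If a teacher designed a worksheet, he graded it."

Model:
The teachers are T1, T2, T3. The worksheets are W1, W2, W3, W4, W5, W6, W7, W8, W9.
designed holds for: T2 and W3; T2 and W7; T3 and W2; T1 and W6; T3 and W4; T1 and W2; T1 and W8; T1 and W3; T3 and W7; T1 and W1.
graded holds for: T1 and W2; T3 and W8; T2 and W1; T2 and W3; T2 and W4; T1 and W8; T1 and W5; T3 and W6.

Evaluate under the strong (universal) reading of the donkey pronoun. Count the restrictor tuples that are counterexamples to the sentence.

7

"it" takes "a worksheet" as antecedent — a donkey pronoun bound across the clause boundary.
Strong reading: for every (t,w) with designed(t,w), graded(t,w).
Restrictor pairs: (T1,W1) ✗  (T1,W2) ✓  (T1,W3) ✗  (T1,W6) ✗  (T1,W8) ✓  (T2,W3) ✓  (T2,W7) ✗  (T3,W2) ✗  (T3,W4) ✗  (T3,W7) ✗
Counterexamples (restrictor pairs failing the scope): 7.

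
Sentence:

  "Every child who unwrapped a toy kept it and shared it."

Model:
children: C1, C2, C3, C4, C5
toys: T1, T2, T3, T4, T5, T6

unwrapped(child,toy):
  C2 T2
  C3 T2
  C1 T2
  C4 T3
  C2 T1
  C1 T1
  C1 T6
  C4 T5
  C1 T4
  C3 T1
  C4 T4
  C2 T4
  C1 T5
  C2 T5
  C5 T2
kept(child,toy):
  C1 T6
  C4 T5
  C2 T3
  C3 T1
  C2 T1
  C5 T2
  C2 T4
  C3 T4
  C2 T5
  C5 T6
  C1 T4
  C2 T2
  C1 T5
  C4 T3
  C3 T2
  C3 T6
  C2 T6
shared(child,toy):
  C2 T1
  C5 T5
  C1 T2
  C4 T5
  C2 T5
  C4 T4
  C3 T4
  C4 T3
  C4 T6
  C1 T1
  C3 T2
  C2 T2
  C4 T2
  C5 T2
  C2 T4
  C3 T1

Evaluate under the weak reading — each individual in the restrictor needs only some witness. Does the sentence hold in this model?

"it" takes "a toy" as antecedent — a donkey pronoun bound across the clause boundary.
Weak reading: every child c with some unwrapped-toy has at least one unwrapped-toy t such that kept(c,t) ∧ shared(c,t).
Per child: C1:✗  C2:✓  C3:✓  C4:✓  C5:✓
C1 has no witness among its unwrapped-toys.

False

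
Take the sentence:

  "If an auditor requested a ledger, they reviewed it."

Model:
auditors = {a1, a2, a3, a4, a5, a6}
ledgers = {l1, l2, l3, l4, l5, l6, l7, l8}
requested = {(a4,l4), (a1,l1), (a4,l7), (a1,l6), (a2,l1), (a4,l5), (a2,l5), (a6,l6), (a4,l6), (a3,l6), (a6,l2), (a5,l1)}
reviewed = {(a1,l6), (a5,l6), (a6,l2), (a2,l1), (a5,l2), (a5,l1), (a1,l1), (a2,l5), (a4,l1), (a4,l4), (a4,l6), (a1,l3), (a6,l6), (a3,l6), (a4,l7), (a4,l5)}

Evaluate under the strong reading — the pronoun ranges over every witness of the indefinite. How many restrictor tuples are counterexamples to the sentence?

"it" takes "a ledger" as antecedent — a donkey pronoun bound across the clause boundary.
Strong reading: for every (a,l) with requested(a,l), reviewed(a,l).
Restrictor pairs: (a1,l1) ✓  (a1,l6) ✓  (a2,l1) ✓  (a2,l5) ✓  (a3,l6) ✓  (a4,l4) ✓  (a4,l5) ✓  (a4,l6) ✓  (a4,l7) ✓  (a5,l1) ✓  (a6,l2) ✓  (a6,l6) ✓
Counterexamples (restrictor pairs failing the scope): 0.

0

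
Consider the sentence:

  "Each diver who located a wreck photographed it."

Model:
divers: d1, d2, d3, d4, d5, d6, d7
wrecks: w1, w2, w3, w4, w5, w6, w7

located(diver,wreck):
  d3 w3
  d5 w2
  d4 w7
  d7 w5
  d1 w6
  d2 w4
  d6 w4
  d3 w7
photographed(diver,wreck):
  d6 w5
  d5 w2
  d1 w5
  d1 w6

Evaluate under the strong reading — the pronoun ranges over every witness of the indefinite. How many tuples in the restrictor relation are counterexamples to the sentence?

"it" takes "a wreck" as antecedent — a donkey pronoun bound across the clause boundary.
Strong reading: for every (d,w) with located(d,w), photographed(d,w).
Restrictor pairs: (d1,w6) ✓  (d2,w4) ✗  (d3,w3) ✗  (d3,w7) ✗  (d4,w7) ✗  (d5,w2) ✓  (d6,w4) ✗  (d7,w5) ✗
Counterexamples (restrictor pairs failing the scope): 6.

6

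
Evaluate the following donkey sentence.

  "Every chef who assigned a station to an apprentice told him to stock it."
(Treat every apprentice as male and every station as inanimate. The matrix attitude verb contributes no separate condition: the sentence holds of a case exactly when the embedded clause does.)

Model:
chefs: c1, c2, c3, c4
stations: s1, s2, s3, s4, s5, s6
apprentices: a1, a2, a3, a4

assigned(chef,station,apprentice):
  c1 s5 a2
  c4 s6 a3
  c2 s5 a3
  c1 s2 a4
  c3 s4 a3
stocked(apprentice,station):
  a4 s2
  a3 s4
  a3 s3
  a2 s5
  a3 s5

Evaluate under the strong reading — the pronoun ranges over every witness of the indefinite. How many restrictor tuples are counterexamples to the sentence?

1

"him" takes "an apprentice" as antecedent and "it" takes "a station"; both are donkey pronouns co-varying with the restrictor.
Strong reading: for every (c,s,a) with assigned(c,s,a), stocked(a,s).
Restrictor triples: (c1,s2,a4)→stocked(a4,s2) ✓  (c1,s5,a2)→stocked(a2,s5) ✓  (c2,s5,a3)→stocked(a3,s5) ✓  (c3,s4,a3)→stocked(a3,s4) ✓  (c4,s6,a3)→stocked(a3,s6) ✗
Counterexamples (restrictor triples failing the scope): 1.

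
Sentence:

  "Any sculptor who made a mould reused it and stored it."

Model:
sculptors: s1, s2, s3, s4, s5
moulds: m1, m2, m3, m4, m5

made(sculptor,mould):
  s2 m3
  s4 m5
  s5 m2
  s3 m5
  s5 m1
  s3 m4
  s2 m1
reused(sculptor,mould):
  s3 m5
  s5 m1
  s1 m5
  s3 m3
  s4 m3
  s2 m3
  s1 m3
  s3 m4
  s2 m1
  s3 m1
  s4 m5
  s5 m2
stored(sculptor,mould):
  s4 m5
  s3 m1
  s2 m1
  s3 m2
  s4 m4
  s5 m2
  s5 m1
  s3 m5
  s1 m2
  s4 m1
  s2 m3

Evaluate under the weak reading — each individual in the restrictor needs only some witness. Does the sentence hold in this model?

"it" takes "a mould" as antecedent — a donkey pronoun bound across the clause boundary.
Weak reading: every sculptor s with some made-mould has at least one made-mould m such that reused(s,m) ∧ stored(s,m).
Per sculptor: s2:✓  s3:✓  s4:✓  s5:✓
Every sculptor in the restrictor has a witness.

True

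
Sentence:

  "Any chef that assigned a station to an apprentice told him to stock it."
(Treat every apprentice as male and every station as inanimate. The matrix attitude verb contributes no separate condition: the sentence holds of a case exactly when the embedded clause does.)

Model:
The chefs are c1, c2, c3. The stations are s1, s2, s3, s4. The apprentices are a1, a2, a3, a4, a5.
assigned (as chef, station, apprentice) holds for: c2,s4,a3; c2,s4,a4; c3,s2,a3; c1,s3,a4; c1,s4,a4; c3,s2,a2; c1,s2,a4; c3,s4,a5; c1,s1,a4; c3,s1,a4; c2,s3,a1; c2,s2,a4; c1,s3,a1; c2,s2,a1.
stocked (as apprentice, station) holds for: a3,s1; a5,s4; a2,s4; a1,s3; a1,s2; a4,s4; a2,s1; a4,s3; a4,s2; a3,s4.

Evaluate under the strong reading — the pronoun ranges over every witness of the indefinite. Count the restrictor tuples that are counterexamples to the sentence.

"him" takes "an apprentice" as antecedent and "it" takes "a station"; both are donkey pronouns co-varying with the restrictor.
Strong reading: for every (c,s,a) with assigned(c,s,a), stocked(a,s).
Restrictor triples: (c1,s1,a4)→stocked(a4,s1) ✗  (c1,s2,a4)→stocked(a4,s2) ✓  (c1,s3,a1)→stocked(a1,s3) ✓  (c1,s3,a4)→stocked(a4,s3) ✓  (c1,s4,a4)→stocked(a4,s4) ✓  (c2,s2,a1)→stocked(a1,s2) ✓  (c2,s2,a4)→stocked(a4,s2) ✓  (c2,s3,a1)→stocked(a1,s3) ✓  (c2,s4,a3)→stocked(a3,s4) ✓  (c2,s4,a4)→stocked(a4,s4) ✓  (c3,s1,a4)→stocked(a4,s1) ✗  (c3,s2,a2)→stocked(a2,s2) ✗  (c3,s2,a3)→stocked(a3,s2) ✗  (c3,s4,a5)→stocked(a5,s4) ✓
Counterexamples (restrictor triples failing the scope): 4.

4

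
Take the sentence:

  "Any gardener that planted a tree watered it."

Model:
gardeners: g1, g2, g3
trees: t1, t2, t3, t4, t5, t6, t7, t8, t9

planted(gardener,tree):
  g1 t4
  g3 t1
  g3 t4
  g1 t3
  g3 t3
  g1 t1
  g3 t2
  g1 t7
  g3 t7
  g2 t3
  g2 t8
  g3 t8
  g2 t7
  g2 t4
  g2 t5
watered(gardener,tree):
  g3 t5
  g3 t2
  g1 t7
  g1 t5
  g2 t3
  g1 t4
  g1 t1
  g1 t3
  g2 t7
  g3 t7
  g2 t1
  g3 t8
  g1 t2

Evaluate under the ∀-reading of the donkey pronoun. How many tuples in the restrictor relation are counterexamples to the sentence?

6

"it" takes "a tree" as antecedent — a donkey pronoun bound across the clause boundary.
Strong reading: for every (g,t) with planted(g,t), watered(g,t).
Restrictor pairs: (g1,t1) ✓  (g1,t3) ✓  (g1,t4) ✓  (g1,t7) ✓  (g2,t3) ✓  (g2,t4) ✗  (g2,t5) ✗  (g2,t7) ✓  (g2,t8) ✗  (g3,t1) ✗  (g3,t2) ✓  (g3,t3) ✗  (g3,t4) ✗  (g3,t7) ✓  (g3,t8) ✓
Counterexamples (restrictor pairs failing the scope): 6.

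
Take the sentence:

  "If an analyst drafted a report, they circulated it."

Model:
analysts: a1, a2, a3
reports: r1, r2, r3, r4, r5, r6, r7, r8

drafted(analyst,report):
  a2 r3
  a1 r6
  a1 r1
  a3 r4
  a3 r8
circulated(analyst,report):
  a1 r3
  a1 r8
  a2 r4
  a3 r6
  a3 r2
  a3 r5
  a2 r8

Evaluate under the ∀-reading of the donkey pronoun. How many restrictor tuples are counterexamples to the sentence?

"it" takes "a report" as antecedent — a donkey pronoun bound across the clause boundary.
Strong reading: for every (a,r) with drafted(a,r), circulated(a,r).
Restrictor pairs: (a1,r1) ✗  (a1,r6) ✗  (a2,r3) ✗  (a3,r4) ✗  (a3,r8) ✗
Counterexamples (restrictor pairs failing the scope): 5.

5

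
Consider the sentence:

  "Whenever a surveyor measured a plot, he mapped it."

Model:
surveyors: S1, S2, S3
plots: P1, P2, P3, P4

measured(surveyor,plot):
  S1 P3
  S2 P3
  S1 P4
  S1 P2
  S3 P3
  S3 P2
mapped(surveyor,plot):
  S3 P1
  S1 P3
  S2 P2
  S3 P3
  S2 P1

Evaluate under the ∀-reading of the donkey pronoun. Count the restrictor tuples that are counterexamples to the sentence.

4

"it" takes "a plot" as antecedent — a donkey pronoun bound across the clause boundary.
Strong reading: for every (s,p) with measured(s,p), mapped(s,p).
Restrictor pairs: (S1,P2) ✗  (S1,P3) ✓  (S1,P4) ✗  (S2,P3) ✗  (S3,P2) ✗  (S3,P3) ✓
Counterexamples (restrictor pairs failing the scope): 4.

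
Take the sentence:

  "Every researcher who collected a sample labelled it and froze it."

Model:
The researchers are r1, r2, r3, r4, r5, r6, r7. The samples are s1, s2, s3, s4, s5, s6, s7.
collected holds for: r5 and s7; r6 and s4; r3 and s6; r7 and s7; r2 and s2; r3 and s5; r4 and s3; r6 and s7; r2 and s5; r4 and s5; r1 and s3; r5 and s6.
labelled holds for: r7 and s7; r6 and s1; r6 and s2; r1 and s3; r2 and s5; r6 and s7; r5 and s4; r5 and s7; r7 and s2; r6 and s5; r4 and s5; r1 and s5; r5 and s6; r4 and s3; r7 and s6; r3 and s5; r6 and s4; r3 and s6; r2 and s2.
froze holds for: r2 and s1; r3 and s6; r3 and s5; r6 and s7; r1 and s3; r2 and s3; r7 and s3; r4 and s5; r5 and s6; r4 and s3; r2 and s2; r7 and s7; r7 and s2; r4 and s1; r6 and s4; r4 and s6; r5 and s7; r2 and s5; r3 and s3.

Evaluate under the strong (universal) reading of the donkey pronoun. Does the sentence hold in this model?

True

"it" takes "a sample" as antecedent — a donkey pronoun bound across the clause boundary.
Strong reading: for every (r,s) with collected(r,s), labelled(r,s) ∧ froze(r,s).
Restrictor pairs: (r1,s3) ✓  (r2,s2) ✓  (r2,s5) ✓  (r3,s5) ✓  (r3,s6) ✓  (r4,s3) ✓  (r4,s5) ✓  (r5,s6) ✓  (r5,s7) ✓  (r6,s4) ✓  (r6,s7) ✓  (r7,s7) ✓
Every restrictor pair satisfies the scope.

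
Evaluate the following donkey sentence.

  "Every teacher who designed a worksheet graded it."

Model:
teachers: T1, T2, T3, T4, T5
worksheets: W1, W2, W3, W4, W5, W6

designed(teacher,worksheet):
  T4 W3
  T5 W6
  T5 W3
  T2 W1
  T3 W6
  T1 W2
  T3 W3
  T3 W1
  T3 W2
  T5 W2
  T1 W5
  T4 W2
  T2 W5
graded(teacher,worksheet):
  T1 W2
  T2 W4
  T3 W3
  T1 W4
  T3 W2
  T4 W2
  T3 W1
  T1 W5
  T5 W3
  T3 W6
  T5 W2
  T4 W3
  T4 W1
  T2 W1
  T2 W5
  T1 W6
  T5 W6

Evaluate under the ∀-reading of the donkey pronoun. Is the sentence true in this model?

"it" takes "a worksheet" as antecedent — a donkey pronoun bound across the clause boundary.
Strong reading: for every (t,w) with designed(t,w), graded(t,w).
Restrictor pairs: (T1,W2) ✓  (T1,W5) ✓  (T2,W1) ✓  (T2,W5) ✓  (T3,W1) ✓  (T3,W2) ✓  (T3,W3) ✓  (T3,W6) ✓  (T4,W2) ✓  (T4,W3) ✓  (T5,W2) ✓  (T5,W3) ✓  (T5,W6) ✓
Every restrictor pair satisfies the scope.

True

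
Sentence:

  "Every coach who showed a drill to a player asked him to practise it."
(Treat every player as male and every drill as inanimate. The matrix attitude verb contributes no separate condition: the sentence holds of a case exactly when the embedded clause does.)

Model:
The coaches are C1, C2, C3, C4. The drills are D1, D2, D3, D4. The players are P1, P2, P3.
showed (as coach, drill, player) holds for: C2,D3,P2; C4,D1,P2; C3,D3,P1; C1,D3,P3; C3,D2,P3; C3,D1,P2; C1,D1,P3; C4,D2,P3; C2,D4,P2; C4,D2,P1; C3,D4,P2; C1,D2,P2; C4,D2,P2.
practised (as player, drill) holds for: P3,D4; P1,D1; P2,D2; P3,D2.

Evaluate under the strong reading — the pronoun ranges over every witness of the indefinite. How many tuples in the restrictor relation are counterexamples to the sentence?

9

"him" takes "a player" as antecedent and "it" takes "a drill"; both are donkey pronouns co-varying with the restrictor.
Strong reading: for every (c,d,p) with showed(c,d,p), practised(p,d).
Restrictor triples: (C1,D1,P3)→practised(P3,D1) ✗  (C1,D2,P2)→practised(P2,D2) ✓  (C1,D3,P3)→practised(P3,D3) ✗  (C2,D3,P2)→practised(P2,D3) ✗  (C2,D4,P2)→practised(P2,D4) ✗  (C3,D1,P2)→practised(P2,D1) ✗  (C3,D2,P3)→practised(P3,D2) ✓  (C3,D3,P1)→practised(P1,D3) ✗  (C3,D4,P2)→practised(P2,D4) ✗  (C4,D1,P2)→practised(P2,D1) ✗  (C4,D2,P1)→practised(P1,D2) ✗  (C4,D2,P2)→practised(P2,D2) ✓  (C4,D2,P3)→practised(P3,D2) ✓
Counterexamples (restrictor triples failing the scope): 9.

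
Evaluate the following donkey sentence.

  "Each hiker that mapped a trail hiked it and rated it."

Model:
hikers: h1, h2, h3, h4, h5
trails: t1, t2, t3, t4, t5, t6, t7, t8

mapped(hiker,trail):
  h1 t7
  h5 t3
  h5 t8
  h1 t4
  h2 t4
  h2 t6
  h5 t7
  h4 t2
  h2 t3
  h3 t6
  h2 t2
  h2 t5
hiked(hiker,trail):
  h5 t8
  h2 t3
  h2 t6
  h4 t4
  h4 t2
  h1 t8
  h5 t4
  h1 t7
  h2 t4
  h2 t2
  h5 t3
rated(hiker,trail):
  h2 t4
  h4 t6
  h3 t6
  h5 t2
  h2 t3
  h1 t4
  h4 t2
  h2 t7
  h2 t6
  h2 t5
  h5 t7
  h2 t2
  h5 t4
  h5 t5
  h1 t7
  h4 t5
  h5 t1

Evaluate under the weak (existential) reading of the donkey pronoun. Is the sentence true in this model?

False

"it" takes "a trail" as antecedent — a donkey pronoun bound across the clause boundary.
Weak reading: every hiker h with some mapped-trail has at least one mapped-trail t such that hiked(h,t) ∧ rated(h,t).
Per hiker: h1:✓  h2:✓  h3:✗  h4:✓  h5:✗
h3 has no witness among its mapped-trails.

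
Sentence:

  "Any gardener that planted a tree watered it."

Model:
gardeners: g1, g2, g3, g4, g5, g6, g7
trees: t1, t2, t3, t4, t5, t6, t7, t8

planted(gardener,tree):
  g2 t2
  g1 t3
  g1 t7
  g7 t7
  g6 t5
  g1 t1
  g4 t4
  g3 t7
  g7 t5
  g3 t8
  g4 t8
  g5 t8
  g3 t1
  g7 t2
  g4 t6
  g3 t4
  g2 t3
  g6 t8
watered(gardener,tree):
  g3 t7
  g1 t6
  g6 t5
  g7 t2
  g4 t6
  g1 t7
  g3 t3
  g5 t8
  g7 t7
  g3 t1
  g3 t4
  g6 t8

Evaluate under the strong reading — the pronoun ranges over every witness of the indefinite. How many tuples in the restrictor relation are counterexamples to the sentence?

8

"it" takes "a tree" as antecedent — a donkey pronoun bound across the clause boundary.
Strong reading: for every (g,t) with planted(g,t), watered(g,t).
Restrictor pairs: (g1,t1) ✗  (g1,t3) ✗  (g1,t7) ✓  (g2,t2) ✗  (g2,t3) ✗  (g3,t1) ✓  (g3,t4) ✓  (g3,t7) ✓  (g3,t8) ✗  (g4,t4) ✗  (g4,t6) ✓  (g4,t8) ✗  (g5,t8) ✓  (g6,t5) ✓  (g6,t8) ✓  (g7,t2) ✓  (g7,t5) ✗  (g7,t7) ✓
Counterexamples (restrictor pairs failing the scope): 8.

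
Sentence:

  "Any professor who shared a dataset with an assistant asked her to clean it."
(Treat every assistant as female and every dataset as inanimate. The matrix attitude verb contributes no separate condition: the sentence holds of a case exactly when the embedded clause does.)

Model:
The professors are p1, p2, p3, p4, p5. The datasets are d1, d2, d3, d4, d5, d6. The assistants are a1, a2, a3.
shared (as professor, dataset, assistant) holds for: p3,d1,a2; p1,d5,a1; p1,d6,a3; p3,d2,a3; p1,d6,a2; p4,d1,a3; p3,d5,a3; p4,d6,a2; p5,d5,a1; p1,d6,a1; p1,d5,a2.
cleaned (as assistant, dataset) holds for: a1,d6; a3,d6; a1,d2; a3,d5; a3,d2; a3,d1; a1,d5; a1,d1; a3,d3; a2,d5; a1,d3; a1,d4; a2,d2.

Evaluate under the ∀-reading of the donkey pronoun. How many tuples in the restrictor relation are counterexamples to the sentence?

"her" takes "an assistant" as antecedent and "it" takes "a dataset"; both are donkey pronouns co-varying with the restrictor.
Strong reading: for every (p,d,a) with shared(p,d,a), cleaned(a,d).
Restrictor triples: (p1,d5,a1)→cleaned(a1,d5) ✓  (p1,d5,a2)→cleaned(a2,d5) ✓  (p1,d6,a1)→cleaned(a1,d6) ✓  (p1,d6,a2)→cleaned(a2,d6) ✗  (p1,d6,a3)→cleaned(a3,d6) ✓  (p3,d1,a2)→cleaned(a2,d1) ✗  (p3,d2,a3)→cleaned(a3,d2) ✓  (p3,d5,a3)→cleaned(a3,d5) ✓  (p4,d1,a3)→cleaned(a3,d1) ✓  (p4,d6,a2)→cleaned(a2,d6) ✗  (p5,d5,a1)→cleaned(a1,d5) ✓
Counterexamples (restrictor triples failing the scope): 3.

3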